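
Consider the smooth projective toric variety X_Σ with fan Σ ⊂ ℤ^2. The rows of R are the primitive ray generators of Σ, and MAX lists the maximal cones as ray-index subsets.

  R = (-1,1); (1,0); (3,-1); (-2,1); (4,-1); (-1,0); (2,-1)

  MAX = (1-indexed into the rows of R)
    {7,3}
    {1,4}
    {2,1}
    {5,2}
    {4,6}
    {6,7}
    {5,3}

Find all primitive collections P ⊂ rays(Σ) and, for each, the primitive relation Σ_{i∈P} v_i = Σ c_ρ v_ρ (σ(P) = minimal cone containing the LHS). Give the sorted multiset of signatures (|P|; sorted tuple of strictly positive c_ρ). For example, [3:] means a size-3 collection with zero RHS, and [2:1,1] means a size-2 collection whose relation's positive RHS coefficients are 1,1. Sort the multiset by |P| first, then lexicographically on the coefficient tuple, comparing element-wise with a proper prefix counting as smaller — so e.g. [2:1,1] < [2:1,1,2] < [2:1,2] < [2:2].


|primitive collections| = 14. Relations:

  P = {2,6}:  v_{2} + v_{6} = 0 — sig = [2:]
  P = {4,7}:  v_{4} + v_{7} = 0 — sig = [2:]
  P = {1,6}:  v_{1} + v_{6} = v_{4} — sig = [2:1]
  P = {1,7}:  v_{1} + v_{7} = v_{2} — sig = [2:1]
  P = {2,3}:  v_{2} + v_{3} = v_{5} — sig = [2:1]
  P = {2,4}:  v_{2} + v_{4} = v_{1} — sig = [2:1]
  P = {2,7}:  v_{2} + v_{7} = v_{3} — sig = [2:1]
  P = {3,4}:  v_{3} + v_{4} = v_{2} — sig = [2:1]
  P = {3,6}:  v_{3} + v_{6} = v_{7} — sig = [2:1]
  P = {5,6}:  v_{5} + v_{6} = v_{3} — sig = [2:1]
  P = {1,3}:  v_{1} + v_{3} = 2·v_{2} — sig = [2:2]
  P = {4,5}:  v_{4} + v_{5} = 2·v_{2} — sig = [2:2]
  P = {5,7}:  v_{5} + v_{7} = 2·v_{3} — sig = [2:2]
  P = {1,5}:  v_{1} + v_{5} = 3·v_{2} — sig = [2:3]

Signatures (|P|; sorted positive RHS coefficients), sorted:
[[2:], [2:], [2:1], [2:1], [2:1], [2:1], [2:1], [2:1], [2:1], [2:1], [2:2], [2:2], [2:2], [2:3]]


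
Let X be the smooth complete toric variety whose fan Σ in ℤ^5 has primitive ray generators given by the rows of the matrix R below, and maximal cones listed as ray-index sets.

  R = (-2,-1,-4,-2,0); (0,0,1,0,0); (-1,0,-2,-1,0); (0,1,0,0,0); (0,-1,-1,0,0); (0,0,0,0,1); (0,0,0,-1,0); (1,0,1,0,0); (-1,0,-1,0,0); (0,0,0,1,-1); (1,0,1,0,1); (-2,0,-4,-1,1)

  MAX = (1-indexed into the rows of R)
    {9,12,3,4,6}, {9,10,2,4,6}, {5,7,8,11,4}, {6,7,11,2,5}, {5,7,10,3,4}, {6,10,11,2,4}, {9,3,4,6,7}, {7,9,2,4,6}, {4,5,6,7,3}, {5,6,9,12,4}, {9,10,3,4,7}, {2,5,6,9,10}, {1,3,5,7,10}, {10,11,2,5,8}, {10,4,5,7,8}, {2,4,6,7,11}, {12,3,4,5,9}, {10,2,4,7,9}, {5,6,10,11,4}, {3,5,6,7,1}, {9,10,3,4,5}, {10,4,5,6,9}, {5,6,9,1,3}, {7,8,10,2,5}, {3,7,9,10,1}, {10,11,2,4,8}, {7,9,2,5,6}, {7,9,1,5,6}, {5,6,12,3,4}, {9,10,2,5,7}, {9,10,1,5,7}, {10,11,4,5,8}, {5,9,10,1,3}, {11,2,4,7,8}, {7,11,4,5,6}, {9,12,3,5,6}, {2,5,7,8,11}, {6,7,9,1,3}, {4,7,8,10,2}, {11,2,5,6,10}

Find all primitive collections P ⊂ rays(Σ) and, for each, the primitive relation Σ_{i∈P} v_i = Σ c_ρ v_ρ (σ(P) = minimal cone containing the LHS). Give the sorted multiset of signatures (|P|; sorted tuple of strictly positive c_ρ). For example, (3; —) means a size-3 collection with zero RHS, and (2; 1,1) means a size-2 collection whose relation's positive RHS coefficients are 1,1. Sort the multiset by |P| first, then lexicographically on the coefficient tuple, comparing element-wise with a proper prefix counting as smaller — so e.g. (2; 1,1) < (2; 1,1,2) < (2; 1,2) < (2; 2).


Minimal non-faces — 24 found among 12 rays, 40 max cones:

  • {8,9}:  v_{8} + v_{9} = 0  ⟹  sig = (2; —)
  • {6,8}:  v_{6} + v_{8} = v_{11}  ⟹  sig = (2; 1)
  • {9,11}:  v_{9} + v_{11} = v_{6}  ⟹  sig = (2; 1)
  • {2,3}:  v_{2} + v_{3} = v_{7} + v_{9}  ⟹  sig = (2; 1,1)
  • {1,8}:  v_{1} + v_{8} = v_{3} + v_{5} + v_{7}  ⟹  sig = (2; 1,1,1)
  • {2,12}:  v_{2} + v_{12} = v_{3} + v_{6} + v_{9}  ⟹  sig = (2; 1,1,1)
  • {3,8}:  v_{3} + v_{8} = v_{4} + v_{5} + v_{7}  ⟹  sig = (2; 1,1,1)
  • {1,11}:  v_{1} + v_{11} = v_{3} + v_{5} + v_{6} + v_{7}  ⟹  sig = (2; 1,1,1,1)
  • {3,11}:  v_{3} + v_{11} = v_{4} + v_{5} + v_{6} + v_{7}  ⟹  sig = (2; 1,1,1,1)
  • {8,12}:  v_{8} + v_{12} = v_{3} + v_{4} + v_{5} + v_{6}  ⟹  sig = (2; 1,1,1,1)
  • {11,12}:  v_{11} + v_{12} = v_{3} + v_{4} + v_{5} + 2·v_{6}  ⟹  sig = (2; 1,1,1,2)
  • {1,12}:  v_{1} + v_{12} = 3·v_{3} + v_{5} + v_{6} + v_{9}  ⟹  sig = (2; 1,1,1,3)
  • {7,12}:  v_{7} + v_{12} = 2·v_{3} + v_{6}  ⟹  sig = (2; 1,2)
  • {1,2}:  v_{1} + v_{2} = v_{5} + 2·v_{7} + 2·v_{9}  ⟹  sig = (2; 1,2,2)
  • {1,4}:  v_{1} + v_{4} = 2·v_{3}  ⟹  sig = (2; 2)
  • {10,12}:  v_{10} + v_{12} = 2·v_{4} + 2·v_{5} + 2·v_{9}  ⟹  sig = (2; 2,2,2)
  • {2,4,5}:  v_{2} + v_{4} + v_{5} = 0  ⟹  sig = (3; —)
  • {6,7,10}:  v_{6} + v_{7} + v_{10} = 0  ⟹  sig = (3; —)
  • {7,10,11}:  v_{7} + v_{10} + v_{11} = v_{8}  ⟹  sig = (3; 1)
  • {1,6,10}:  v_{1} + v_{6} + v_{10} = v_{3} + v_{5} + v_{9}  ⟹  sig = (3; 1,1,1)
  • {3,6,10}:  v_{3} + v_{6} + v_{10} = v_{4} + v_{5} + v_{9}  ⟹  sig = (3; 1,1,1)
  • {3,5,7,9}:  v_{3} + v_{5} + v_{7} + v_{9} = v_{1}  ⟹  sig = (4; 1)
  • {4,5,7,9}:  v_{4} + v_{5} + v_{7} + v_{9} = v_{3}  ⟹  sig = (4; 1)
  • {3,4,5,6,9}:  v_{3} + v_{4} + v_{5} + v_{6} + v_{9} = v_{12}  ⟹  sig = (5; 1)

Hence PRS(X_Σ) =
{ (2; —),  (2; 1) ×2,  (2; 1,1),  (2; 1,1,1) ×3,  (2; 1,1,1,1) ×3,  (2; 1,1,1,2),  (2; 1,1,1,3),  (2; 1,2),  (2; 1,2,2),  (2; 2),  (2; 2,2,2),  (3; —) ×2,  (3; 1),  (3; 1,1,1) ×2,  (4; 1) ×2,  (5; 1) }


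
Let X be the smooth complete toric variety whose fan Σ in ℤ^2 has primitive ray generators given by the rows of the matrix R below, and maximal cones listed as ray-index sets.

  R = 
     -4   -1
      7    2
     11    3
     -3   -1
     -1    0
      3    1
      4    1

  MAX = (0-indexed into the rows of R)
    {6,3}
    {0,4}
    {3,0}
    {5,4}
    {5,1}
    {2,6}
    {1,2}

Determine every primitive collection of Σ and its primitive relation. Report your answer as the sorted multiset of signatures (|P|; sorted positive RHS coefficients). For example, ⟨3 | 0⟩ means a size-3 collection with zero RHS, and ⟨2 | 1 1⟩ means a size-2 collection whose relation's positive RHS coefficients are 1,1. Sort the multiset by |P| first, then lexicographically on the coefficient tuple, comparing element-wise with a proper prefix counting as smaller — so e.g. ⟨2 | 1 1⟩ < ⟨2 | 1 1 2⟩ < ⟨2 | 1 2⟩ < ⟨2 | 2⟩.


Minimal non-faces — 14 found among 7 rays, 7 max cones:

  P={0,6}:  v_{0} + v_{6} = 0 — sig = ⟨2 | 0⟩
  P={3,5}:  v_{3} + v_{5} = 0 — sig = ⟨2 | 0⟩
  P={0,1}:  v_{0} + v_{1} = v_{5} — sig = ⟨2 | 1⟩
  P={0,2}:  v_{0} + v_{2} = v_{1} — sig = ⟨2 | 1⟩
  P={0,5}:  v_{0} + v_{5} = v_{4} — sig = ⟨2 | 1⟩
  P={1,3}:  v_{1} + v_{3} = v_{6} — sig = ⟨2 | 1⟩
  P={1,6}:  v_{1} + v_{6} = v_{2} — sig = ⟨2 | 1⟩
  P={3,4}:  v_{3} + v_{4} = v_{0} — sig = ⟨2 | 1⟩
  P={4,6}:  v_{4} + v_{6} = v_{5} — sig = ⟨2 | 1⟩
  P={5,6}:  v_{5} + v_{6} = v_{1} — sig = ⟨2 | 1⟩
  P={2,4}:  v_{2} + v_{4} = v_{1} + v_{5} — sig = ⟨2 | 1 1⟩
  P={1,4}:  v_{1} + v_{4} = 2·v_{5} — sig = ⟨2 | 2⟩
  P={2,3}:  v_{2} + v_{3} = 2·v_{6} — sig = ⟨2 | 2⟩
  P={2,5}:  v_{2} + v_{5} = 2·v_{1} — sig = ⟨2 | 2⟩

so the primitive-relation signature multiset is
    |P|=2: 14 collections, coeffs (), (), (1), (1), (1), (1), (1), (1), (1), (1), (1,1), (2), (2), (2)


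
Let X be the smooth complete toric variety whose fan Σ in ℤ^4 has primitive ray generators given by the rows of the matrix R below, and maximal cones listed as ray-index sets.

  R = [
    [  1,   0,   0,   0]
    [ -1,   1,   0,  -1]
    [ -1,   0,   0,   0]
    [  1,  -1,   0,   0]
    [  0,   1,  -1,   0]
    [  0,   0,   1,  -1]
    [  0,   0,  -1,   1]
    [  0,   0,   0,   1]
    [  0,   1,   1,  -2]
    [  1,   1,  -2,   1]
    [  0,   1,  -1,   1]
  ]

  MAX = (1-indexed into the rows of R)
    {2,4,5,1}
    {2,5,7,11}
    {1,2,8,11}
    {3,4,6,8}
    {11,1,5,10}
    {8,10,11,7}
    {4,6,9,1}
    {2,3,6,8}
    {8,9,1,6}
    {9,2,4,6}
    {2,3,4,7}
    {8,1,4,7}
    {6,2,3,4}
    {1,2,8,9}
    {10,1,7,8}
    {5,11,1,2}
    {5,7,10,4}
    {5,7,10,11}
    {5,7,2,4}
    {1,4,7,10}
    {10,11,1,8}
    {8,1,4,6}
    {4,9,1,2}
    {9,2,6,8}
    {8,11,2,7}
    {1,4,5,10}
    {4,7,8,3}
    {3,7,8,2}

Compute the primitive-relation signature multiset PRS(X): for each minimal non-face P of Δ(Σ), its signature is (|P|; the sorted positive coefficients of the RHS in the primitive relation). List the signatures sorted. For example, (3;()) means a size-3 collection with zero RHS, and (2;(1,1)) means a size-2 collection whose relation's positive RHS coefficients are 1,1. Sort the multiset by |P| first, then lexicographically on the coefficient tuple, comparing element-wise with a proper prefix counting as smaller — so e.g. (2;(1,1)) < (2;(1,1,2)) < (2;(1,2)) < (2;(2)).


|primitive collections| = 23. Relations:

  {1,3}:  v_{1} + v_{3} = 0  ⇒ sig = (2;())
  {6,7}:  v_{6} + v_{7} = 0  ⇒ sig = (2;())
  {5,8}:  v_{5} + v_{8} = v_{11}  ⇒ sig = (2;(1))
  {3,5}:  v_{3} + v_{5} = v_{2} + v_{7}  ⇒ sig = (2;(1,1))
  {3,9}:  v_{3} + v_{9} = v_{2} + v_{6}  ⇒ sig = (2;(1,1))
  {3,10}:  v_{3} + v_{10} = v_{5} + v_{7}  ⇒ sig = (2;(1,1))
  {4,11}:  v_{4} + v_{11} = v_{1} + v_{7}  ⇒ sig = (2;(1,1))
  {5,6}:  v_{5} + v_{6} = v_{1} + v_{2}  ⇒ sig = (2;(1,1))
  {6,10}:  v_{6} + v_{10} = v_{1} + v_{5}  ⇒ sig = (2;(1,1))
  {7,9}:  v_{7} + v_{9} = v_{1} + v_{2}  ⇒ sig = (2;(1,1))
  {3,11}:  v_{3} + v_{11} = v_{2} + v_{7} + v_{8}  ⇒ sig = (2;(1,1,1))
  {6,11}:  v_{6} + v_{11} = v_{1} + v_{2} + v_{8}  ⇒ sig = (2;(1,1,1))
  {9,10}:  v_{9} + v_{10} = 2·v_{1} + v_{2} + v_{5}  ⇒ sig = (2;(1,1,2))
  {9,11}:  v_{9} + v_{11} = 2·v_{1} + 2·v_{2} + v_{8}  ⇒ sig = (2;(1,2,2))
  {2,10}:  v_{2} + v_{10} = 2·v_{5}  ⇒ sig = (2;(2))
  {5,9}:  v_{5} + v_{9} = 2·v_{1} + 2·v_{2}  ⇒ sig = (2;(2,2))
  {2,4,8}:  v_{2} + v_{4} + v_{8} = 0  ⇒ sig = (3;())
  {1,2,6}:  v_{1} + v_{2} + v_{6} = v_{9}  ⇒ sig = (3;(1))
  {1,2,7}:  v_{1} + v_{2} + v_{7} = v_{5}  ⇒ sig = (3;(1))
  {1,5,7}:  v_{1} + v_{5} + v_{7} = v_{10}  ⇒ sig = (3;(1))
  {1,7,11}:  v_{1} + v_{7} + v_{11} = v_{8} + v_{10}  ⇒ sig = (3;(1,1))
  {4,8,9}:  v_{4} + v_{8} + v_{9} = v_{1} + v_{6}  ⇒ sig = (3;(1,1))
  {4,8,10}:  v_{4} + v_{8} + v_{10} = 2·v_{1} + 2·v_{7}  ⇒ sig = (3;(2,2))

Signatures (|P|; sorted positive RHS coefficients), sorted:
{ (2;()) ×2,  (2;(1)),  (2;(1,1)) ×7,  (2;(1,1,1)) ×2,  (2;(1,1,2)),  (2;(1,2,2)),  (2;(2)),  (2;(2,2)),  (3;()),  (3;(1)) ×3,  (3;(1,1)) ×2,  (3;(2,2)) }


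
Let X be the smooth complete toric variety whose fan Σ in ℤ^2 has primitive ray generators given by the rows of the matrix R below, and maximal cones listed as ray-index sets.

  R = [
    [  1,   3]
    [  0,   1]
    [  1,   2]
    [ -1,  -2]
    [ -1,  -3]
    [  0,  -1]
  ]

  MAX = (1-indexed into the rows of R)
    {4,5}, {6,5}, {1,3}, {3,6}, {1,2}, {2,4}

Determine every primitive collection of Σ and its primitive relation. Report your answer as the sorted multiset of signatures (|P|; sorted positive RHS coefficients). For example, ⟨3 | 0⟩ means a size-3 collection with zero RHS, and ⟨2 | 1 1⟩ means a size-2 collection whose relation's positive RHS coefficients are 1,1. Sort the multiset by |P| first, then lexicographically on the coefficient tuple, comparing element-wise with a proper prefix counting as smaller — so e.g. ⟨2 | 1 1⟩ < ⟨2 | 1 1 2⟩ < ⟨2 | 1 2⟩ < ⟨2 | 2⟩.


Σ has 9 primitive collections:

  {1,5}:  v_{1} + v_{5} = 0  ⟹  sig = ⟨2 | 0⟩
  {2,6}:  v_{2} + v_{6} = 0  ⟹  sig = ⟨2 | 0⟩
  {3,4}:  v_{3} + v_{4} = 0  ⟹  sig = ⟨2 | 0⟩
  {1,4}:  v_{1} + v_{4} = v_{2}  ⟹  sig = ⟨2 | 1⟩
  {1,6}:  v_{1} + v_{6} = v_{3}  ⟹  sig = ⟨2 | 1⟩
  {2,3}:  v_{2} + v_{3} = v_{1}  ⟹  sig = ⟨2 | 1⟩
  {2,5}:  v_{2} + v_{5} = v_{4}  ⟹  sig = ⟨2 | 1⟩
  {3,5}:  v_{3} + v_{5} = v_{6}  ⟹  sig = ⟨2 | 1⟩
  {4,6}:  v_{4} + v_{6} = v_{5}  ⟹  sig = ⟨2 | 1⟩

Hence PRS(X_Σ) =
    ⟨2 | 0⟩
    ⟨2 | 0⟩
    ⟨2 | 0⟩
    ⟨2 | 1⟩
    ⟨2 | 1⟩
    ⟨2 | 1⟩
    ⟨2 | 1⟩
    ⟨2 | 1⟩
    ⟨2 | 1⟩


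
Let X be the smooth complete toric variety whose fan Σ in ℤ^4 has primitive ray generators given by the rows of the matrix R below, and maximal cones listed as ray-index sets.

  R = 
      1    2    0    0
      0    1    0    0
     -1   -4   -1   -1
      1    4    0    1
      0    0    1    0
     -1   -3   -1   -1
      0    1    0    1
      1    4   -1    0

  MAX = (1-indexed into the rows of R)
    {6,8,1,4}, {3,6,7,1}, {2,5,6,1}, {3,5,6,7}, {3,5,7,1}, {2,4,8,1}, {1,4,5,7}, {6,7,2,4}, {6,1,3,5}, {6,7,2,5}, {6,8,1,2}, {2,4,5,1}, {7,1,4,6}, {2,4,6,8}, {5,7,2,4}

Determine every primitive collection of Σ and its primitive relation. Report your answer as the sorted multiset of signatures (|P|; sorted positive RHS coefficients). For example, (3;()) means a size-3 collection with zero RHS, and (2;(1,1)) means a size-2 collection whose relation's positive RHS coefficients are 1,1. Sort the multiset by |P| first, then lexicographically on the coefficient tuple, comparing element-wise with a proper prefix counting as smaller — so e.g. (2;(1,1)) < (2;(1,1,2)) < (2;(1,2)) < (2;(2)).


|primitive collections| = 9. Relations:

  {2,3}:  v_{2} + v_{3} = v_{6} — sig = (2;(1))
  {3,4}:  v_{3} + v_{4} = v_{1} + v_{6} + v_{7} — sig = (2;(1,1,1))
  {3,8}:  v_{3} + v_{8} = v_{1} + v_{4} + 2·v_{6} — sig = (2;(1,1,2))
  {5,8}:  v_{5} + v_{8} = v_{1} + 2·v_{2} — sig = (2;(1,2))
  {7,8}:  v_{7} + v_{8} = 2·v_{4} + v_{6} — sig = (2;(1,2))
  {1,2,7}:  v_{1} + v_{2} + v_{7} = v_{4} — sig = (3;(1))
  {4,5,6}:  v_{4} + v_{5} + v_{6} = v_{2} — sig = (3;(1))
  {1,5,6,7}:  v_{1} + v_{5} + v_{6} + v_{7} = 0 — sig = (4;())
  {1,2,4,6}:  v_{1} + v_{2} + v_{4} + v_{6} = v_{8} — sig = (4;(1))

Hence PRS(X_Σ) =
{ (2;(1)),  (2;(1,1,1)),  (2;(1,1,2)),  (2;(1,2)) ×2,  (3;(1)) ×2,  (4;()),  (4;(1)) }


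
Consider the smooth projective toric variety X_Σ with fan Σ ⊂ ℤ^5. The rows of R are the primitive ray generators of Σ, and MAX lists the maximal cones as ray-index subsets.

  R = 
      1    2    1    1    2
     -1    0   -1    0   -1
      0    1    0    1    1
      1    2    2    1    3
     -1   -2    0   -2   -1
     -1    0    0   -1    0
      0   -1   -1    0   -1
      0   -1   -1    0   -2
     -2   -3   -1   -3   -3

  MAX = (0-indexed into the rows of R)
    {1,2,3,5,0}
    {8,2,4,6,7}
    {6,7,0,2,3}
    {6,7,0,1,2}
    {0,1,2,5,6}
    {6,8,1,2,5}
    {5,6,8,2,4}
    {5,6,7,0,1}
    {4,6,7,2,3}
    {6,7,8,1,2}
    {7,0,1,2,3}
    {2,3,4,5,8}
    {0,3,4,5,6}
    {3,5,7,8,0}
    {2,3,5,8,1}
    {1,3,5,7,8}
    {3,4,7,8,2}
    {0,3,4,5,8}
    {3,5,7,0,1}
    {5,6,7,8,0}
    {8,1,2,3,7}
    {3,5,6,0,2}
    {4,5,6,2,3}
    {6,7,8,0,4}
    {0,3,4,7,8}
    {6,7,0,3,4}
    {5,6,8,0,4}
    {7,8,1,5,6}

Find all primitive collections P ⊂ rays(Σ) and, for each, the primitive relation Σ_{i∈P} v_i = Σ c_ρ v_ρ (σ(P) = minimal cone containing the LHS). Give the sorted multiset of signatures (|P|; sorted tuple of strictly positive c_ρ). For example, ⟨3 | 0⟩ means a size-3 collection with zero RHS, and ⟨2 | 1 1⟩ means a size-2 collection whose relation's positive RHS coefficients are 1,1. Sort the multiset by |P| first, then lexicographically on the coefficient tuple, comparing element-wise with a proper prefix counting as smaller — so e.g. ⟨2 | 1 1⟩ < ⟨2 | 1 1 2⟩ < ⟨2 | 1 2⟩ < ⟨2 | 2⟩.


|primitive collections| = 9. Relations:

  P={1,4}:  v_{1} + v_{4} = v_{2} + v_{8} ; sig = ⟨2 | 1 1⟩
  P={0,2,8}:  v_{0} + v_{2} + v_{8} = v_{5} ; sig = ⟨3 | 1⟩
  P={1,3,6}:  v_{1} + v_{3} + v_{6} = v_{2} ; sig = ⟨3 | 1⟩
  P={2,5,7}:  v_{2} + v_{5} + v_{7} = v_{1} ; sig = ⟨3 | 1⟩
  P={3,6,8}:  v_{3} + v_{6} + v_{8} = v_{4} ; sig = ⟨3 | 1⟩
  P={4,5,7}:  v_{4} + v_{5} + v_{7} = v_{8} ; sig = ⟨3 | 1⟩
  P={0,2,4}:  v_{0} + v_{2} + v_{4} = v_{3} + v_{5} + v_{6} ; sig = ⟨3 | 1 1 1⟩
  P={0,1,8}:  v_{0} + v_{1} + v_{8} = 2·v_{5} + v_{7} ; sig = ⟨3 | 1 2⟩
  P={3,5,6,7}:  v_{3} + v_{5} + v_{6} + v_{7} = 0 ; sig = ⟨4 | 0⟩

so the primitive-relation signature multiset is
{ ⟨2 | 1 1⟩,  ⟨3 | 1⟩ ×5,  ⟨3 | 1 1 1⟩,  ⟨3 | 1 2⟩,  ⟨4 | 0⟩ }


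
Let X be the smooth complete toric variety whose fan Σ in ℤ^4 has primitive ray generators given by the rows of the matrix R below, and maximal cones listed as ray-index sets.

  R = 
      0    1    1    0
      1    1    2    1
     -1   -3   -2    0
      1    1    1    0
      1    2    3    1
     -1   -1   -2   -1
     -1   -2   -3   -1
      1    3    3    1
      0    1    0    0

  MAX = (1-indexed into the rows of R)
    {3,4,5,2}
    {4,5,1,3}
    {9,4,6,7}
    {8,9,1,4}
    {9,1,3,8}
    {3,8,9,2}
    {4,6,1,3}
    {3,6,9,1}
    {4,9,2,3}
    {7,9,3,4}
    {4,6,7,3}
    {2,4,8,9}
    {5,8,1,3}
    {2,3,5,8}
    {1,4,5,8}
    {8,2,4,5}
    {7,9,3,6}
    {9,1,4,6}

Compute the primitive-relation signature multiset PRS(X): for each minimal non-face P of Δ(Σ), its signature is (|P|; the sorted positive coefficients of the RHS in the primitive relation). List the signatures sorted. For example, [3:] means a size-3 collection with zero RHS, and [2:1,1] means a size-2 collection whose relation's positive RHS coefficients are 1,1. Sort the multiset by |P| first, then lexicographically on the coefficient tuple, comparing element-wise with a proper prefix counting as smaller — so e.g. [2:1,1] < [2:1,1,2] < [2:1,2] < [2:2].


Σ has 12 primitive collections:

  P = {2,6}:  v_{2} + v_{6} = 0 — sig = [2:]
  P = {5,7}:  v_{5} + v_{7} = 0 — sig = [2:]
  P = {1,2}:  v_{1} + v_{2} = v_{5} — sig = [2:1]
  P = {1,7}:  v_{1} + v_{7} = v_{6} — sig = [2:1]
  P = {5,6}:  v_{5} + v_{6} = v_{1} — sig = [2:1]
  P = {5,9}:  v_{5} + v_{9} = v_{8} — sig = [2:1]
  P = {7,8}:  v_{7} + v_{8} = v_{9} — sig = [2:1]
  P = {6,8}:  v_{6} + v_{8} = v_{1} + v_{9} — sig = [2:1,1]
  P = {2,7}:  v_{2} + v_{7} = v_{3} + v_{4} + v_{9} — sig = [2:1,1,1]
  P = {3,4,8}:  v_{3} + v_{4} + v_{8} = v_{2} — sig = [3:1]
  P = {1,3,4,9}:  v_{1} + v_{3} + v_{4} + v_{9} = 0 — sig = [4:]
  P = {3,4,6,9}:  v_{3} + v_{4} + v_{6} + v_{9} = v_{7} — sig = [4:1]

Hence PRS(X_Σ) =
    [2:]
    [2:]
    [2:1]
    [2:1]
    [2:1]
    [2:1]
    [2:1]
    [2:1,1]
    [2:1,1,1]
    [3:1]
    [4:]
    [4:1]


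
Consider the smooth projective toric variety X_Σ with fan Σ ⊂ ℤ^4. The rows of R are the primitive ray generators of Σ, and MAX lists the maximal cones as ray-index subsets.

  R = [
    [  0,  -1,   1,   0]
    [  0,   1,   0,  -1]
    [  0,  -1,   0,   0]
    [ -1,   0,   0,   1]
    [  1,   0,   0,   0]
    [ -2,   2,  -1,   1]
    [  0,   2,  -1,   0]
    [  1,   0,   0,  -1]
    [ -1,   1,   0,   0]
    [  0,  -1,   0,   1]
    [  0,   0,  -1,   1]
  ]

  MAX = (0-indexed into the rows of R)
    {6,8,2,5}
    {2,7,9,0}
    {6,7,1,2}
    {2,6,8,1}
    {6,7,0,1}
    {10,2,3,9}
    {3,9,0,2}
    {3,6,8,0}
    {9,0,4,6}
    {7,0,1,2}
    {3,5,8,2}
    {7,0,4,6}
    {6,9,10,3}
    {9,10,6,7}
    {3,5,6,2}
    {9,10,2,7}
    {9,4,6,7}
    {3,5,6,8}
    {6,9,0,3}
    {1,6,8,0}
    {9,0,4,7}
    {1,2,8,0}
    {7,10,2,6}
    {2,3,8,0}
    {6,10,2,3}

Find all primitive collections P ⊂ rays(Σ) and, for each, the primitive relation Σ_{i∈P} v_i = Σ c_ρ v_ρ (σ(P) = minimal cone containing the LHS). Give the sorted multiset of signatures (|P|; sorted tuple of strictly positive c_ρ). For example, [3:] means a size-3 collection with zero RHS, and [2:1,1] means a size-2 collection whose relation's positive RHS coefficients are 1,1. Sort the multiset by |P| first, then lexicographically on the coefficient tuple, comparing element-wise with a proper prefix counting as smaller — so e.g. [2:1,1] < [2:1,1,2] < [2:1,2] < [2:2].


Minimal non-faces — 23 found among 11 rays, 25 max cones:

  P={1,9}:  v_{1} + v_{9} = 0  ⇒ sig = [2:]
  P={3,7}:  v_{3} + v_{7} = 0  ⇒ sig = [2:]
  P={0,10}:  v_{0} + v_{10} = v_{9}  ⇒ sig = [2:1]
  P={1,3}:  v_{1} + v_{3} = v_{8}  ⇒ sig = [2:1]
  P={7,8}:  v_{7} + v_{8} = v_{1}  ⇒ sig = [2:1]
  P={8,9}:  v_{8} + v_{9} = v_{3}  ⇒ sig = [2:1]
  P={0,5}:  v_{0} + v_{5} = v_{3} + v_{8}  ⇒ sig = [2:1,1]
  P={1,10}:  v_{1} + v_{10} = v_{2} + v_{6}  ⇒ sig = [2:1,1]
  P={2,4}:  v_{2} + v_{4} = v_{7} + v_{9}  ⇒ sig = [2:1,1]
  P={4,5}:  v_{4} + v_{5} = v_{3} + v_{6}  ⇒ sig = [2:1,1]
  P={4,8}:  v_{4} + v_{8} = v_{0} + v_{6}  ⇒ sig = [2:1,1]
  P={1,4}:  v_{1} + v_{4} = v_{0} + v_{6} + v_{7}  ⇒ sig = [2:1,1,1]
  P={3,4}:  v_{3} + v_{4} = v_{0} + v_{6} + v_{9}  ⇒ sig = [2:1,1,1]
  P={5,7}:  v_{5} + v_{7} = v_{2} + v_{6} + v_{8}  ⇒ sig = [2:1,1,1]
  P={8,10}:  v_{8} + v_{10} = v_{2} + v_{3} + v_{6}  ⇒ sig = [2:1,1,1]
  P={1,5}:  v_{1} + v_{5} = v_{2} + v_{6} + 2·v_{8}  ⇒ sig = [2:1,1,2]
  P={4,10}:  v_{4} + v_{10} = v_{6} + v_{7} + 2·v_{9}  ⇒ sig = [2:1,1,2]
  P={5,9}:  v_{5} + v_{9} = v_{2} + 2·v_{3} + v_{6}  ⇒ sig = [2:1,1,2]
  P={5,10}:  v_{5} + v_{10} = 2·v_{2} + 2·v_{3} + 2·v_{6}  ⇒ sig = [2:2,2,2]
  P={0,2,6}:  v_{0} + v_{2} + v_{6} = 0  ⇒ sig = [3:]
  P={2,6,9}:  v_{2} + v_{6} + v_{9} = v_{10}  ⇒ sig = [3:1]
  P={0,6,7,9}:  v_{0} + v_{6} + v_{7} + v_{9} = v_{4}  ⇒ sig = [4:1]
  P={2,3,6,8}:  v_{2} + v_{3} + v_{6} + v_{8} = v_{5}  ⇒ sig = [4:1]

Sorted signature multiset PRS(X):
    [2:]
    [2:]
    [2:1]
    [2:1]
    [2:1]
    [2:1]
    [2:1,1]
    [2:1,1]
    [2:1,1]
    [2:1,1]
    [2:1,1]
    [2:1,1,1]
    [2:1,1,1]
    [2:1,1,1]
    [2:1,1,1]
    [2:1,1,2]
    [2:1,1,2]
    [2:1,1,2]
    [2:2,2,2]
    [3:]
    [3:1]
    [4:1]
    [4:1]


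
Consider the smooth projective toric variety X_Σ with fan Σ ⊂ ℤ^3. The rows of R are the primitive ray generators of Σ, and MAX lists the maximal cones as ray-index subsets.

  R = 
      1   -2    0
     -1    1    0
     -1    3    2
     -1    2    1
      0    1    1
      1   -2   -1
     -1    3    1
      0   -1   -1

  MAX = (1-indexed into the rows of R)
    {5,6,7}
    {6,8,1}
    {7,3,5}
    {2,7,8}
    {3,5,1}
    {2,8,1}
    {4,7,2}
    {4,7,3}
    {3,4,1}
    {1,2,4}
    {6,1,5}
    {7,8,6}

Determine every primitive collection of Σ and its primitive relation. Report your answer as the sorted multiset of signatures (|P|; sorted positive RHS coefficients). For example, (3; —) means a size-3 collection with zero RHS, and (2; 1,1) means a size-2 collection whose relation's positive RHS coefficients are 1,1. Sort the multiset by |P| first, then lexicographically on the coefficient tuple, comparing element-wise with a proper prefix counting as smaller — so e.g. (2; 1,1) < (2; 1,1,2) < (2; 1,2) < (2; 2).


The 10 primitive collections of Σ (r=8, n=3):

  {4,6}:  v_{4} + v_{6} = 0  →  sig = (2; —)
  {5,8}:  v_{5} + v_{8} = 0  →  sig = (2; —)
  {1,7}:  v_{1} + v_{7} = v_{5}  →  sig = (2; 1)
  {2,5}:  v_{2} + v_{5} = v_{4}  →  sig = (2; 1)
  {2,6}:  v_{2} + v_{6} = v_{8}  →  sig = (2; 1)
  {3,6}:  v_{3} + v_{6} = v_{5}  →  sig = (2; 1)
  {3,8}:  v_{3} + v_{8} = v_{4}  →  sig = (2; 1)
  {4,5}:  v_{4} + v_{5} = v_{3}  →  sig = (2; 1)
  {4,8}:  v_{4} + v_{8} = v_{2}  →  sig = (2; 1)
  {2,3}:  v_{2} + v_{3} = 2·v_{4}  →  sig = (2; 2)

so the primitive-relation signature multiset is
{ (2; —) ×2,  (2; 1) ×7,  (2; 2) }


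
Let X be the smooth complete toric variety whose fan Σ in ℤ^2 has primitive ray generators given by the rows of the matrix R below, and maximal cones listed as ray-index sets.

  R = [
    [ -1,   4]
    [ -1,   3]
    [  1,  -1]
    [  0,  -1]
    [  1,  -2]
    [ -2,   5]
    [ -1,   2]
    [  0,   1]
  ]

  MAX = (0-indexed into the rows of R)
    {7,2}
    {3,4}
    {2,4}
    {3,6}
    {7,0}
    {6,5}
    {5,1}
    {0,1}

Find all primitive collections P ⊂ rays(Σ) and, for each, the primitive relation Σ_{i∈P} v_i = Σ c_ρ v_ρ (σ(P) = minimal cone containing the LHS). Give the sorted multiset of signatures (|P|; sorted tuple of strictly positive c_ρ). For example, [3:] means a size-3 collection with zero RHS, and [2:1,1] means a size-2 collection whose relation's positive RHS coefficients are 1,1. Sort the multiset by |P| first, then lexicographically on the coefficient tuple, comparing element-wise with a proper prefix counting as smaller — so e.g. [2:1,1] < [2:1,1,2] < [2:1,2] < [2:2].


Minimal non-faces — 20 found among 8 rays, 8 max cones:

  P={3,7}:  v_{3} + v_{7} = 0  ⇒ sig = [2:]
  P={4,6}:  v_{4} + v_{6} = 0  ⇒ sig = [2:]
  P={0,3}:  v_{0} + v_{3} = v_{1}  ⇒ sig = [2:1]
  P={1,3}:  v_{1} + v_{3} = v_{6}  ⇒ sig = [2:1]
  P={1,4}:  v_{1} + v_{4} = v_{7}  ⇒ sig = [2:1]
  P={1,6}:  v_{1} + v_{6} = v_{5}  ⇒ sig = [2:1]
  P={1,7}:  v_{1} + v_{7} = v_{0}  ⇒ sig = [2:1]
  P={2,3}:  v_{2} + v_{3} = v_{4}  ⇒ sig = [2:1]
  P={2,5}:  v_{2} + v_{5} = v_{0}  ⇒ sig = [2:1]
  P={2,6}:  v_{2} + v_{6} = v_{7}  ⇒ sig = [2:1]
  P={4,5}:  v_{4} + v_{5} = v_{1}  ⇒ sig = [2:1]
  P={4,7}:  v_{4} + v_{7} = v_{2}  ⇒ sig = [2:1]
  P={6,7}:  v_{6} + v_{7} = v_{1}  ⇒ sig = [2:1]
  P={0,4}:  v_{0} + v_{4} = 2·v_{7}  ⇒ sig = [2:2]
  P={0,6}:  v_{0} + v_{6} = 2·v_{1}  ⇒ sig = [2:2]
  P={1,2}:  v_{1} + v_{2} = 2·v_{7}  ⇒ sig = [2:2]
  P={3,5}:  v_{3} + v_{5} = 2·v_{6}  ⇒ sig = [2:2]
  P={5,7}:  v_{5} + v_{7} = 2·v_{1}  ⇒ sig = [2:2]
  P={0,2}:  v_{0} + v_{2} = 3·v_{7}  ⇒ sig = [2:3]
  P={0,5}:  v_{0} + v_{5} = 3·v_{1}  ⇒ sig = [2:3]

Sorted signature multiset PRS(X):
    |P|=2: 20 collections, coeffs (), (), (1), (1), (1), (1), (1), (1), (1), (1), (1), (1), (1), (2), (2), (2), (2), (2), (3), (3)


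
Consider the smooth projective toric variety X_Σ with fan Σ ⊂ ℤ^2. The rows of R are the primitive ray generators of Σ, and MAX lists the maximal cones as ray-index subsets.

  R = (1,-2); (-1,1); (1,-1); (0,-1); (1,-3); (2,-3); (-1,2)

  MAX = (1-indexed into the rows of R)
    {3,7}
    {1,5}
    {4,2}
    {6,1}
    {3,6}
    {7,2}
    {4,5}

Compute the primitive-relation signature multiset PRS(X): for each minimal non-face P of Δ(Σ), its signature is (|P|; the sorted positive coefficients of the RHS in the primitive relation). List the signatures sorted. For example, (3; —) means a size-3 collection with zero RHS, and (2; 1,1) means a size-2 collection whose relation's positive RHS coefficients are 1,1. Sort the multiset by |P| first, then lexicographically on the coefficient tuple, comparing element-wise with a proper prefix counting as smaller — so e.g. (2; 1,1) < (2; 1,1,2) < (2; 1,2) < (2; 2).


Minimal non-faces — 14 found among 7 rays, 7 max cones:

  P={1,7}:  v_{1} + v_{7} = 0  so sig = (2; —)
  P={2,3}:  v_{2} + v_{3} = 0  so sig = (2; —)
  P={1,2}:  v_{1} + v_{2} = v_{4}  so sig = (2; 1)
  P={1,3}:  v_{1} + v_{3} = v_{6}  so sig = (2; 1)
  P={1,4}:  v_{1} + v_{4} = v_{5}  so sig = (2; 1)
  P={2,6}:  v_{2} + v_{6} = v_{1}  so sig = (2; 1)
  P={3,4}:  v_{3} + v_{4} = v_{1}  so sig = (2; 1)
  P={4,7}:  v_{4} + v_{7} = v_{2}  so sig = (2; 1)
  P={5,7}:  v_{5} + v_{7} = v_{4}  so sig = (2; 1)
  P={6,7}:  v_{6} + v_{7} = v_{3}  so sig = (2; 1)
  P={2,5}:  v_{2} + v_{5} = 2·v_{4}  so sig = (2; 2)
  P={3,5}:  v_{3} + v_{5} = 2·v_{1}  so sig = (2; 2)
  P={4,6}:  v_{4} + v_{6} = 2·v_{1}  so sig = (2; 2)
  P={5,6}:  v_{5} + v_{6} = 3·v_{1}  so sig = (2; 3)

so the primitive-relation signature multiset is
{ (2; —) ×2,  (2; 1) ×8,  (2; 2) ×3,  (2; 3) }


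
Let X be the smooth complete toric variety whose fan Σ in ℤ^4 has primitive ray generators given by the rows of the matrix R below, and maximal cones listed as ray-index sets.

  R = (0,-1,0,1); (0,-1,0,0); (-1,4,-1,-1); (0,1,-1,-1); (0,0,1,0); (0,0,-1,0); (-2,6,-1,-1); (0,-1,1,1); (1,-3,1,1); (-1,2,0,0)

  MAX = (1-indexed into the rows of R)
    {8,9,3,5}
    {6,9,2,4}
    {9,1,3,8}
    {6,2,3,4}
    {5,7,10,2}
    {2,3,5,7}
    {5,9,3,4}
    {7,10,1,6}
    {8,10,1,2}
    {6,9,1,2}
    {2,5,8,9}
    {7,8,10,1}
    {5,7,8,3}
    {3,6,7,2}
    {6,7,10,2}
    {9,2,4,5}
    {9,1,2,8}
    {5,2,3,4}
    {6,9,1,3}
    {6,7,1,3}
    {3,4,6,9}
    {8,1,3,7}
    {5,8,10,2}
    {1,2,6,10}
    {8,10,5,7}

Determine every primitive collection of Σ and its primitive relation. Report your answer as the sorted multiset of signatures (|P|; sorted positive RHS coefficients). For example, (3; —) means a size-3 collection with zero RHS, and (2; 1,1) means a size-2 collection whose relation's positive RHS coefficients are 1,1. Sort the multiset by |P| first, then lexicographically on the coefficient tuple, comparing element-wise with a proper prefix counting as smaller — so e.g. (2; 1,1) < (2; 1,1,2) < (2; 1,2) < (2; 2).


Primitive collections (15):

  • {4,8}:  v_{4} + v_{8} = 0  ⇒ sig = (2; —)
  • {5,6}:  v_{5} + v_{6} = 0  ⇒ sig = (2; —)
  • {1,4}:  v_{1} + v_{4} = v_{6}  ⇒ sig = (2; 1)
  • {1,5}:  v_{1} + v_{5} = v_{8}  ⇒ sig = (2; 1)
  • {3,10}:  v_{3} + v_{10} = v_{7}  ⇒ sig = (2; 1)
  • {6,8}:  v_{6} + v_{8} = v_{1}  ⇒ sig = (2; 1)
  • {9,10}:  v_{9} + v_{10} = v_{8}  ⇒ sig = (2; 1)
  • {4,10}:  v_{4} + v_{10} = v_{2} + v_{3}  ⇒ sig = (2; 1,1)
  • {7,9}:  v_{7} + v_{9} = v_{3} + v_{8}  ⇒ sig = (2; 1,1)
  • {4,7}:  v_{4} + v_{7} = v_{2} + 2·v_{3}  ⇒ sig = (2; 1,2)
  • {2,3,9}:  v_{2} + v_{3} + v_{9} = 0  ⇒ sig = (3; —)
  • {2,3,8}:  v_{2} + v_{3} + v_{8} = v_{10}  ⇒ sig = (3; 1)
  • {1,2,3}:  v_{1} + v_{2} + v_{3} = v_{6} + v_{10}  ⇒ sig = (3; 1,1)
  • {1,2,7}:  v_{1} + v_{2} + v_{7} = v_{6} + 2·v_{10}  ⇒ sig = (3; 1,2)
  • {2,7,8}:  v_{2} + v_{7} + v_{8} = 2·v_{10}  ⇒ sig = (3; 2)

Signatures (|P|; sorted positive RHS coefficients), sorted:
    |P|=2: 10 collections, coeffs (), (), (1), (1), (1), (1), (1), (1,1), (1,1), (1,2)
    |P|=3: 5 collections, coeffs (), (1), (1,1), (1,2), (2)


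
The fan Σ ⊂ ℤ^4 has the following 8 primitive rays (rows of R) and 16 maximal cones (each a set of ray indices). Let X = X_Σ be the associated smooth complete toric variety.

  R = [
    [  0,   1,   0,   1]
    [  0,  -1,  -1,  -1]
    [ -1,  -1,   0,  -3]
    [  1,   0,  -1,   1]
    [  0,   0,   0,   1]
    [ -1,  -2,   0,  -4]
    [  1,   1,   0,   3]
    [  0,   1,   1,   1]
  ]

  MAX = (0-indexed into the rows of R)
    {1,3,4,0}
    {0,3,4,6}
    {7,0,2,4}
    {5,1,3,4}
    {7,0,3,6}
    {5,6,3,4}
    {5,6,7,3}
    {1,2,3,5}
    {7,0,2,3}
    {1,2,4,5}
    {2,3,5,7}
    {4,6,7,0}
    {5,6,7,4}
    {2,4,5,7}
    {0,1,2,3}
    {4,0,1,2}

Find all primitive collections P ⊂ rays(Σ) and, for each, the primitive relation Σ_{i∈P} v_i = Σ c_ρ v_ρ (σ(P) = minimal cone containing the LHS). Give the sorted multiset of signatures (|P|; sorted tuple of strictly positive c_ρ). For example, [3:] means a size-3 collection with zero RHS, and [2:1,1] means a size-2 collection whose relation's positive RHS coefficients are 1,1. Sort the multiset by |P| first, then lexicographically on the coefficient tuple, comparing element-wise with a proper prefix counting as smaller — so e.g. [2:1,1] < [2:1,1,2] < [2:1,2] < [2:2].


6 minimal non-faces of Δ(Σ) (on 8 rays):

  {1,7}:  v_{1} + v_{7} = 0  →  sig = [2:]
  {2,6}:  v_{2} + v_{6} = 0  →  sig = [2:]
  {0,5}:  v_{0} + v_{5} = v_{2}  →  sig = [2:1]
  {1,6}:  v_{1} + v_{6} = v_{3} + v_{4}  →  sig = [2:1,1]
  {2,3,4}:  v_{2} + v_{3} + v_{4} = v_{1}  →  sig = [3:1]
  {3,4,7}:  v_{3} + v_{4} + v_{7} = v_{6}  →  sig = [3:1]

Hence PRS(X_Σ) =
[[2:], [2:], [2:1], [2:1,1], [3:1], [3:1]]


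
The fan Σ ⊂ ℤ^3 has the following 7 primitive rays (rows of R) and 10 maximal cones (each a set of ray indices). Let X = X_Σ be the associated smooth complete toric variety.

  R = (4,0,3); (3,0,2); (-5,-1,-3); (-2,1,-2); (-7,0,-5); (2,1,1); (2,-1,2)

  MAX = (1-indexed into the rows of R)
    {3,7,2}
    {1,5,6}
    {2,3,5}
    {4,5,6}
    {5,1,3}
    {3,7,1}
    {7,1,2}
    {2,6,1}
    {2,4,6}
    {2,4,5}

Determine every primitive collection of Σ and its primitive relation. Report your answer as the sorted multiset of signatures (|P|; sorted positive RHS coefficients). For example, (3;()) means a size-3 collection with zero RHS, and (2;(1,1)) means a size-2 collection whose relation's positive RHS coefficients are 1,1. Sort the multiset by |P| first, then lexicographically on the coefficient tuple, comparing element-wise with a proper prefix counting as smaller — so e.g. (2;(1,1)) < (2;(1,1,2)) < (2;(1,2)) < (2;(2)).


9 collections generate NE(X_Σ); each relation:

  P={4,7}:  v_{4} + v_{7} = 0 — sig = (2;())
  P={1,4}:  v_{1} + v_{4} = v_{6} — sig = (2;(1))
  P={3,4}:  v_{3} + v_{4} = v_{5} — sig = (2;(1))
  P={5,7}:  v_{5} + v_{7} = v_{3} — sig = (2;(1))
  P={6,7}:  v_{6} + v_{7} = v_{1} — sig = (2;(1))
  P={3,6}:  v_{3} + v_{6} = v_{1} + v_{5} — sig = (2;(1,1))
  P={1,2,5}:  v_{1} + v_{2} + v_{5} = 0 — sig = (3;())
  P={1,2,3}:  v_{1} + v_{2} + v_{3} = v_{7} — sig = (3;(1))
  P={2,5,6}:  v_{2} + v_{5} + v_{6} = v_{4} — sig = (3;(1))

so the primitive-relation signature multiset is
    (2;())
    (2;(1))
    (2;(1))
    (2;(1))
    (2;(1))
    (2;(1,1))
    (3;())
    (3;(1))
    (3;(1))


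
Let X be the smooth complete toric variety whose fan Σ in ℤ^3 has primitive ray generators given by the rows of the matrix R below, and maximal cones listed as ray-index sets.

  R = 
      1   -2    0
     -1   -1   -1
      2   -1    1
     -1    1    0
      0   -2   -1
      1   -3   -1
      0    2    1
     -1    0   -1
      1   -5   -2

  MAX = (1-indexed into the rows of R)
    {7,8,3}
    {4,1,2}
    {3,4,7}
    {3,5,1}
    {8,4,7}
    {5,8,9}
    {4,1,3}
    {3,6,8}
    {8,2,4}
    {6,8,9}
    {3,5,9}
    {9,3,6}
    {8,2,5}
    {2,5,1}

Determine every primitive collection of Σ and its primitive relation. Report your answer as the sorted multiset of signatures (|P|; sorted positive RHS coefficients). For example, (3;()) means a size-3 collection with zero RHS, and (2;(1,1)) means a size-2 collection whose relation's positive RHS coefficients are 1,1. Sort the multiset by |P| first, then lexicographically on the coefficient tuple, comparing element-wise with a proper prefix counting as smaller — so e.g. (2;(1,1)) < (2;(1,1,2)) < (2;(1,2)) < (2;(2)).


Minimal non-faces — 18 found among 9 rays, 14 max cones:

  • {5,7}:  v_{5} + v_{7} = 0  so sig = (2;())
  • {1,8}:  v_{1} + v_{8} = v_{5}  so sig = (2;(1))
  • {2,3}:  v_{2} + v_{3} = v_{1}  so sig = (2;(1))
  • {2,7}:  v_{2} + v_{7} = v_{4}  so sig = (2;(1))
  • {4,5}:  v_{4} + v_{5} = v_{2}  so sig = (2;(1))
  • {4,6}:  v_{4} + v_{6} = v_{5}  so sig = (2;(1))
  • {5,6}:  v_{5} + v_{6} = v_{9}  so sig = (2;(1))
  • {7,9}:  v_{7} + v_{9} = v_{6}  so sig = (2;(1))
  • {1,7}:  v_{1} + v_{7} = v_{3} + v_{4}  so sig = (2;(1,1))
  • {6,7}:  v_{6} + v_{7} = v_{3} + v_{8}  so sig = (2;(1,1))
  • {1,6}:  v_{1} + v_{6} = v_{3} + 2·v_{5}  so sig = (2;(1,2))
  • {1,9}:  v_{1} + v_{9} = v_{3} + 3·v_{5}  so sig = (2;(1,3))
  • {2,6}:  v_{2} + v_{6} = 2·v_{5}  so sig = (2;(2))
  • {4,9}:  v_{4} + v_{9} = 2·v_{5}  so sig = (2;(2))
  • {2,9}:  v_{2} + v_{9} = 3·v_{5}  so sig = (2;(3))
  • {3,4,8}:  v_{3} + v_{4} + v_{8} = 0  so sig = (3;())
  • {3,5,8}:  v_{3} + v_{5} + v_{8} = v_{6}  so sig = (3;(1))
  • {3,8,9}:  v_{3} + v_{8} + v_{9} = 2·v_{6}  so sig = (3;(2))

Sorted signature multiset PRS(X):
    |P|=2: 15 collections, coeffs (), (1), (1), (1), (1), (1), (1), (1), (1,1), (1,1), (1,2), (1,3), (2), (2), (3)
    |P|=3: 3 collections, coeffs (), (1), (2)


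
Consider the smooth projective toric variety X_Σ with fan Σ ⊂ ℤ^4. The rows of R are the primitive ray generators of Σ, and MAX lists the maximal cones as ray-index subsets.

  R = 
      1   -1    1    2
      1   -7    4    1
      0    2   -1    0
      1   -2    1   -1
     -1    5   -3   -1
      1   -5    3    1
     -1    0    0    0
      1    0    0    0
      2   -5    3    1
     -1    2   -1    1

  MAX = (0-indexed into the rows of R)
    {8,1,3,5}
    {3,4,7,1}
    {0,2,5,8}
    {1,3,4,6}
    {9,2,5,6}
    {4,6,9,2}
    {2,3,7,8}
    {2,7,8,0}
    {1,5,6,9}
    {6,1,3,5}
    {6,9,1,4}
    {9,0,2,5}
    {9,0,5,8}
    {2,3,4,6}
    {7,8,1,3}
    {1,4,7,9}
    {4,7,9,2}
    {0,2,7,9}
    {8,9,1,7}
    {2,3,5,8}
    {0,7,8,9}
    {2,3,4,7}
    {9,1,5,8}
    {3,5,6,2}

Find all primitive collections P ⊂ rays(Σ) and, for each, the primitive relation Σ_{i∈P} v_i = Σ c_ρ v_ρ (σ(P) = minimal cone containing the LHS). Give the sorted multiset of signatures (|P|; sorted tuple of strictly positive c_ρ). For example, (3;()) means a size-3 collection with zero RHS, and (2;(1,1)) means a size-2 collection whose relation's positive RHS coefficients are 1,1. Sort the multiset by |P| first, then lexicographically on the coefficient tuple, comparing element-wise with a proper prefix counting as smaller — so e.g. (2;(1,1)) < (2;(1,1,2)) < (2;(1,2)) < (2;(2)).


12 collections generate NE(X_Σ); each relation:

  • {3,9}:  v_{3} + v_{9} = 0 ; sig = (2;())
  • {4,5}:  v_{4} + v_{5} = 0 ; sig = (2;())
  • {6,7}:  v_{6} + v_{7} = 0 ; sig = (2;())
  • {1,2}:  v_{1} + v_{2} = v_{5} ; sig = (2;(1))
  • {4,8}:  v_{4} + v_{8} = v_{7} ; sig = (2;(1))
  • {5,7}:  v_{5} + v_{7} = v_{8} ; sig = (2;(1))
  • {6,8}:  v_{6} + v_{8} = v_{5} ; sig = (2;(1))
  • {0,3}:  v_{0} + v_{3} = v_{2} + v_{8} ; sig = (2;(1,1))
  • {0,1}:  v_{0} + v_{1} = v_{5} + v_{8} + v_{9} ; sig = (2;(1,1,1))
  • {0,4}:  v_{0} + v_{4} = v_{2} + v_{7} + v_{9} ; sig = (2;(1,1,1))
  • {0,6}:  v_{0} + v_{6} = v_{2} + v_{5} + v_{9} ; sig = (2;(1,1,1))
  • {2,8,9}:  v_{2} + v_{8} + v_{9} = v_{0} ; sig = (3;(1))

so the primitive-relation signature multiset is
{ (2;()) ×3,  (2;(1)) ×4,  (2;(1,1)),  (2;(1,1,1)) ×3,  (3;(1)) }


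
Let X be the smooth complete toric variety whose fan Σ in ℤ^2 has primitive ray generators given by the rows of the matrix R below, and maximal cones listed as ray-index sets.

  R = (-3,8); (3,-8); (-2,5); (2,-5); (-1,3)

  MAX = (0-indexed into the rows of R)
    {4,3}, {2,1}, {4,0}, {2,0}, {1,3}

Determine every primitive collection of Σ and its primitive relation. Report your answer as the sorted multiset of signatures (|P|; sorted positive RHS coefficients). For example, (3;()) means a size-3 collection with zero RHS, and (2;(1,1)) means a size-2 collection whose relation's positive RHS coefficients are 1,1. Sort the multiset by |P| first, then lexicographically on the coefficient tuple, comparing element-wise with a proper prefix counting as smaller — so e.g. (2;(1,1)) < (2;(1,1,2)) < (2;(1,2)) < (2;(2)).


Δ(Σ) — 5 vertices, 5 min non-faces:

  • {0,1}:  v_{0} + v_{1} = 0 — sig = (2;())
  • {2,3}:  v_{2} + v_{3} = 0 — sig = (2;())
  • {0,3}:  v_{0} + v_{3} = v_{4} — sig = (2;(1))
  • {1,4}:  v_{1} + v_{4} = v_{3} — sig = (2;(1))
  • {2,4}:  v_{2} + v_{4} = v_{0} — sig = (2;(1))

Signatures (|P|; sorted positive RHS coefficients), sorted:
    (2;())
    (2;())
    (2;(1))
    (2;(1))
    (2;(1))


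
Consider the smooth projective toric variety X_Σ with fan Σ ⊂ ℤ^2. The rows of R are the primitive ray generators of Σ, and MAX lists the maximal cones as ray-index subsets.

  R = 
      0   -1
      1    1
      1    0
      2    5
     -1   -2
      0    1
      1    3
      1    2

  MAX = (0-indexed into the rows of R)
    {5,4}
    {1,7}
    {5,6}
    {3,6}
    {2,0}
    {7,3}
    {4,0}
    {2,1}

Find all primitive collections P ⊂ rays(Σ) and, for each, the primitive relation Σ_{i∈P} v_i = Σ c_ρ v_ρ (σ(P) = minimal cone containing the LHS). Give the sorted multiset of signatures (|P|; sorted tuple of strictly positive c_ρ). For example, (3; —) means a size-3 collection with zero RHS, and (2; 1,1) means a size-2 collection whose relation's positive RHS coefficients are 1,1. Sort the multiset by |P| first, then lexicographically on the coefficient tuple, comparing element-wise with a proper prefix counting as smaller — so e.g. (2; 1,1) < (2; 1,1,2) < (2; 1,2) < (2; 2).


|primitive collections| = 20. Relations:

  • {0,5}:  v_{0} + v_{5} = 0  so sig = (2; —)
  • {4,7}:  v_{4} + v_{7} = 0  so sig = (2; —)
  • {0,1}:  v_{0} + v_{1} = v_{2}  so sig = (2; 1)
  • {0,6}:  v_{0} + v_{6} = v_{7}  so sig = (2; 1)
  • {0,7}:  v_{0} + v_{7} = v_{1}  so sig = (2; 1)
  • {1,4}:  v_{1} + v_{4} = v_{0}  so sig = (2; 1)
  • {1,5}:  v_{1} + v_{5} = v_{7}  so sig = (2; 1)
  • {2,5}:  v_{2} + v_{5} = v_{1}  so sig = (2; 1)
  • {3,4}:  v_{3} + v_{4} = v_{6}  so sig = (2; 1)
  • {4,6}:  v_{4} + v_{6} = v_{5}  so sig = (2; 1)
  • {5,7}:  v_{5} + v_{7} = v_{6}  so sig = (2; 1)
  • {6,7}:  v_{6} + v_{7} = v_{3}  so sig = (2; 1)
  • {2,6}:  v_{2} + v_{6} = v_{1} + v_{7}  so sig = (2; 1,1)
  • {2,3}:  v_{2} + v_{3} = v_{1} + 2·v_{7}  so sig = (2; 1,2)
  • {0,3}:  v_{0} + v_{3} = 2·v_{7}  so sig = (2; 2)
  • {1,6}:  v_{1} + v_{6} = 2·v_{7}  so sig = (2; 2)
  • {2,4}:  v_{2} + v_{4} = 2·v_{0}  so sig = (2; 2)
  • {2,7}:  v_{2} + v_{7} = 2·v_{1}  so sig = (2; 2)
  • {3,5}:  v_{3} + v_{5} = 2·v_{6}  so sig = (2; 2)
  • {1,3}:  v_{1} + v_{3} = 3·v_{7}  so sig = (2; 3)

Sorted signature multiset PRS(X):
{ (2; —) ×2,  (2; 1) ×10,  (2; 1,1),  (2; 1,2),  (2; 2) ×5,  (2; 3) }
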